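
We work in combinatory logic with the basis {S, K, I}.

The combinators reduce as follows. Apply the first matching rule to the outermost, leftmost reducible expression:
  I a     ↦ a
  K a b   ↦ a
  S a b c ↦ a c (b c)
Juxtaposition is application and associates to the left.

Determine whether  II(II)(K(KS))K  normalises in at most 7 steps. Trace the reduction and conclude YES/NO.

  start: II(II)(K(KS))K
  →1  I(II)(K(KS))K
  →2  II(K(KS))K
  →3  I(K(KS))K
  →4  K(KS)K
  →5  KS

Answer: YES — reaches normal form KS in 5 ≤ 7 steps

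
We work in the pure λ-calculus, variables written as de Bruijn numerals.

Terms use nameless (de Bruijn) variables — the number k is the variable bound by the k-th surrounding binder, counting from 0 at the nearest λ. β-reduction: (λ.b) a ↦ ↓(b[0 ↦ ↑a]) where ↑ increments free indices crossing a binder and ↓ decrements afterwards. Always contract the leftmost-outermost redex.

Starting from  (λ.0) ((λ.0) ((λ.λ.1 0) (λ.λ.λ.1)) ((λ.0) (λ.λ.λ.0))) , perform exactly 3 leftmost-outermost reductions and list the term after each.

Answer: after 3 steps: (λ.(λ.λ.λ.1) 0) ((λ.0) (λ.λ.λ.0))

Derivation:
  start: (λ.0) ((λ.0) ((λ.λ.1 0) (λ.λ.λ.1)) ((λ.0) (λ.λ.λ.0)))
  step 1: (λ.0) ((λ.λ.1 0) (λ.λ.λ.1)) ((λ.0) (λ.λ.λ.0))
  step 2: (λ.λ.1 0) (λ.λ.λ.1) ((λ.0) (λ.λ.λ.0))
  step 3: (λ.(λ.λ.λ.1) 0) ((λ.0) (λ.λ.λ.0))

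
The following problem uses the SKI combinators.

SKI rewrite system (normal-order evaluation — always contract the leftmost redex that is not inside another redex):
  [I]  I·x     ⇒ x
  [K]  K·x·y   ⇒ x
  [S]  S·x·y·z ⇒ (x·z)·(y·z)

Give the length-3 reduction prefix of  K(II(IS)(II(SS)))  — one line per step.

  start: K(II(IS)(II(SS)))
  step 1: K(I(IS)(II(SS)))
  step 2: K(IS(II(SS)))
  step 3: K(S(II(SS)))

Answer: after 3 steps: K(S(II(SS)))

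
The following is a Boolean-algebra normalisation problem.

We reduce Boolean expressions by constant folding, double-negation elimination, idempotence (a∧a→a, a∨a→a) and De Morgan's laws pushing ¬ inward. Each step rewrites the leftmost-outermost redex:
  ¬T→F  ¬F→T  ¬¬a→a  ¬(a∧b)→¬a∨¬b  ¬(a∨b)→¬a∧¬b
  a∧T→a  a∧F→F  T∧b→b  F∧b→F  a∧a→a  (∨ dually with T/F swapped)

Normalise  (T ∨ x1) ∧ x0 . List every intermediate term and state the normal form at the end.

  start: (T ∨ x1) ∧ x0
  step 1: T ∧ x0
  step 2: x0

Answer: normal form = x0  (in 2 steps)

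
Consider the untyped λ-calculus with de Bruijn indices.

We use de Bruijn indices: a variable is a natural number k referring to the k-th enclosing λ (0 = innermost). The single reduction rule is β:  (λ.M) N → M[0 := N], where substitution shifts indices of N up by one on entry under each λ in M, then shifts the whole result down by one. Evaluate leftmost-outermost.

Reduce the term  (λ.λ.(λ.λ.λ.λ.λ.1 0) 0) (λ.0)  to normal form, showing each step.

  start: (λ.λ.(λ.λ.λ.λ.λ.1 0) 0) (λ.0)
  [1] λ.(λ.λ.λ.λ.λ.1 0) 0
  [2] λ.λ.λ.λ.λ.1 0

Answer: normal form = λ.λ.λ.λ.λ.1 0  (in 2 steps)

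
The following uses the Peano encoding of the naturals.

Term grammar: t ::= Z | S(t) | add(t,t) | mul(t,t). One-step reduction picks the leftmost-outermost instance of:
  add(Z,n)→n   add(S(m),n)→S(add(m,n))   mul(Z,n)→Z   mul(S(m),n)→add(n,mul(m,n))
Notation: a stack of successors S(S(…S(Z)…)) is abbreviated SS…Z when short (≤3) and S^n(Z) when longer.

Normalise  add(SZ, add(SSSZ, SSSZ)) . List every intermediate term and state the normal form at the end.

  start: add(SZ, add(SSSZ, SSSZ))
  →1  S(add(Z, add(SSSZ, SSSZ)))
  →2  S(add(SSSZ, SSSZ))
  →3  S(S(add(SSZ, SSSZ)))
  →4  S(S(S(add(SZ, SSSZ))))
  →5  S(S(S(S(add(Z, SSSZ)))))
  →6  S^7(Z)

Answer: normal form = S^7(Z)  (in 6 steps)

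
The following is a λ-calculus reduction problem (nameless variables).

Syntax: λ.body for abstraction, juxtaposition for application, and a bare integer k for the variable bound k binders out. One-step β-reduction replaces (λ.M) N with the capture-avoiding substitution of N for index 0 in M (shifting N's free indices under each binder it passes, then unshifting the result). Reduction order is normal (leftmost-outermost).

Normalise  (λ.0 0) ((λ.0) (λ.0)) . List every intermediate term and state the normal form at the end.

Answer: normal form = λ.0  (in 4 steps)

Working:
  start: (λ.0 0) ((λ.0) (λ.0))
  →1  (λ.0) (λ.0) ((λ.0) (λ.0))
  →2  (λ.0) ((λ.0) (λ.0))
  →3  (λ.0) (λ.0)
  →4  λ.0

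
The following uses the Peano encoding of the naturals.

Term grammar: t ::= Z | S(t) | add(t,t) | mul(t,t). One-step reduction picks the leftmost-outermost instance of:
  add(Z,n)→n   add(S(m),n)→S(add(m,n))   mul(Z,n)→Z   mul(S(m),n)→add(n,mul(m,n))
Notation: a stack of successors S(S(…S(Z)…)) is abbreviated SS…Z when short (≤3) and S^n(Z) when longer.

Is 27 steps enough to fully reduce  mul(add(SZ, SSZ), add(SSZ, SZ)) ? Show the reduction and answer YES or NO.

Answer: YES — reaches normal form S^9(Z) in 27 ≤ 27 steps

Reduction:
  start: mul(add(SZ, SSZ), add(SSZ, SZ))
  [1] mul(S(add(Z, SSZ)), add(SSZ, SZ))
  [2] add(add(SSZ, SZ), mul(add(Z, SSZ), add(SSZ, SZ)))
  [3] add(S(add(SZ, SZ)), mul(add(Z, SSZ), add(SSZ, SZ)))
  [4] S(add(add(SZ, SZ), mul(add(Z, SSZ), add(SSZ, SZ))))
  [5] S(add(S(add(Z, SZ)), mul(add(Z, SSZ), add(SSZ, SZ))))
  [6] S(S(add(add(Z, SZ), mul(add(Z, SSZ), add(SSZ, SZ)))))
  [7] S(S(add(SZ, mul(add(Z, SSZ), add(SSZ, SZ)))))
  [8] S(S(S(add(Z, mul(add(Z, SSZ), add(SSZ, SZ))))))
  [9] S(S(S(mul(add(Z, SSZ), add(SSZ, SZ)))))
  [10] S(S(S(mul(SSZ, add(SSZ, SZ)))))
  [11] S(S(S(add(add(SSZ, SZ), mul(SZ, add(SSZ, SZ))))))
  [12] S(S(S(add(S(add(SZ, SZ)), mul(SZ, add(SSZ, SZ))))))
  [13] S(S(S(S(add(add(SZ, SZ), mul(SZ, add(SSZ, SZ)))))))
  [14] S(S(S(S(add(S(add(Z, SZ)), mul(SZ, add(SSZ, SZ)))))))
  [15] S(S(S(S(S(add(add(Z, SZ), mul(SZ, add(SSZ, SZ))))))))
  [16] S(S(S(S(S(add(SZ, mul(SZ, add(SSZ, SZ))))))))
  [17] S(S(S(S(S(S(add(Z, mul(SZ, add(SSZ, SZ)))))))))
  [18] S(S(S(S(S(S(mul(SZ, add(SSZ, SZ))))))))
  [19] S(S(S(S(S(S(add(add(SSZ, SZ), mul(Z, add(SSZ, SZ)))))))))
  [20] S(S(S(S(S(S(add(S(add(SZ, SZ)), mul(Z, add(SSZ, SZ)))))))))
  [21] S(S(S(S(S(S(S(add(add(SZ, SZ), mul(Z, add(SSZ, SZ))))))))))
  [22] S(S(S(S(S(S(S(add(S(add(Z, SZ)), mul(Z, add(SSZ, SZ))))))))))
  [23] S(S(S(S(S(S(S(S(add(add(Z, SZ), mul(Z, add(SSZ, SZ)))))))))))
  [24] S(S(S(S(S(S(S(S(add(SZ, mul(Z, add(SSZ, SZ)))))))))))
  [25] S(S(S(S(S(S(S(S(S(add(Z, mul(Z, add(SSZ, SZ))))))))))))
  [26] S(S(S(S(S(S(S(S(S(mul(Z, add(SSZ, SZ)))))))))))
  [27] S^9(Z)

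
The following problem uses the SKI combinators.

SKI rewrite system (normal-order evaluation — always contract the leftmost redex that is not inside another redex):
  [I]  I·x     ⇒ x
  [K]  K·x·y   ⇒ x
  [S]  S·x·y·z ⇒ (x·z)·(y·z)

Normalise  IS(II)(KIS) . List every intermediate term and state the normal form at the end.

Answer: normal form = SII  (in 3 steps)

Derivation:
  start: IS(II)(KIS)
  step 1: S(II)(KIS)
  step 2: SI(KIS)
  step 3: SII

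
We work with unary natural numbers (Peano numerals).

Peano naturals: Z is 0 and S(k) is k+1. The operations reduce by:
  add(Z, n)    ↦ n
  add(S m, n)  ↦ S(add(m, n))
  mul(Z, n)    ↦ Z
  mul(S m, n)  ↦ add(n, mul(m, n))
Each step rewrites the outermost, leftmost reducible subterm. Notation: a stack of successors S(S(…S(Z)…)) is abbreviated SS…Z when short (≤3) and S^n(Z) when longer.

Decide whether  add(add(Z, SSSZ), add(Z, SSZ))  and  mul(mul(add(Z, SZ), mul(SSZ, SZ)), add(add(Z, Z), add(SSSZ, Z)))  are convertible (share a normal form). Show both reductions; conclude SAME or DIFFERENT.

Term A:
  start: add(add(Z, SSSZ), add(Z, SSZ))
  [1] add(SSSZ, add(Z, SSZ))
  [2] S(add(SSZ, add(Z, SSZ)))
  [3] S(S(add(SZ, add(Z, SSZ))))
  [4] S(S(S(add(Z, add(Z, SSZ)))))
  [5] S(S(S(add(Z, SSZ))))
  [6] S^5(Z)

Term B:
  start: mul(mul(add(Z, SZ), mul(SSZ, SZ)), add(add(Z, Z), add(SSSZ, Z)))
  [1] mul(mul(SZ, mul(SSZ, SZ)), add(add(Z, Z), add(SSSZ, Z)))
  [2] mul(add(mul(SSZ, SZ), mul(Z, mul(SSZ, SZ))), add(add(Z, Z), add(SSSZ, Z)))
  [3] mul(add(add(SZ, mul(SZ, SZ)), mul(Z, mul(SSZ, SZ))), add(add(Z, Z), add(SSSZ, Z)))
  [4] mul(add(S(add(Z, mul(SZ, SZ))), mul(Z, mul(SSZ, SZ))), add(add(Z, Z), add(SSSZ, Z)))
  [5] mul(S(add(add(Z, mul(SZ, SZ)), mul(Z, mul(SSZ, SZ)))), add(add(Z, Z), add(SSSZ, Z)))
  [6] add(add(add(Z, Z), add(SSSZ, Z)), mul(add(add(Z, mul(SZ, SZ)), mul(Z, mul(SSZ, SZ))), add(add(Z, Z), add(SSSZ, Z))))
  [7] add(add(Z, add(SSSZ, Z)), mul(add(add(Z, mul(SZ, SZ)), mul(Z, mul(SSZ, SZ))), add(add(Z, Z), add(SSSZ, Z))))
  [8] add(add(SSSZ, Z), mul(add(add(Z, mul(SZ, SZ)), mul(Z, mul(SSZ, SZ))), add(add(Z, Z), add(SSSZ, Z))))
  [9] add(S(add(SSZ, Z)), mul(add(add(Z, mul(SZ, SZ)), mul(Z, mul(SSZ, SZ))), add(add(Z, Z), add(SSSZ, Z))))
  [10] S(add(add(SSZ, Z), mul(add(add(Z, mul(SZ, SZ)), mul(Z, mul(SSZ, SZ))), add(add(Z, Z), add(SSSZ, Z)))))
  [11] S(add(S(add(SZ, Z)), mul(add(add(Z, mul(SZ, SZ)), mul(Z, mul(SSZ, SZ))), add(add(Z, Z), add(SSSZ, Z)))))
  [12] S(S(add(add(SZ, Z), mul(add(add(Z, mul(SZ, SZ)), mul(Z, mul(SSZ, SZ))), add(add(Z, Z), add(SSSZ, Z))))))
  [13] S(S(add(S(add(Z, Z)), mul(add(add(Z, mul(SZ, SZ)), mul(Z, mul(SSZ, SZ))), add(add(Z, Z), add(SSSZ, Z))))))
  [14] S(S(S(add(add(Z, Z), mul(add(add(Z, mul(SZ, SZ)), mul(Z, mul(SSZ, SZ))), add(add(Z, Z), add(SSSZ, Z)))))))
  [15] S(S(S(add(Z, mul(add(add(Z, mul(SZ, SZ)), mul(Z, mul(SSZ, SZ))), add(add(Z, Z), add(SSSZ, Z)))))))
  [16] S(S(S(mul(add(add(Z, mul(SZ, SZ)), mul(Z, mul(SSZ, SZ))), add(add(Z, Z), add(SSSZ, Z))))))
  [17] S(S(S(mul(add(mul(SZ, SZ), mul(Z, mul(SSZ, SZ))), add(add(Z, Z), add(SSSZ, Z))))))
  [18] S(S(S(mul(add(add(SZ, mul(Z, SZ)), mul(Z, mul(SSZ, SZ))), add(add(Z, Z), add(SSSZ, Z))))))
  [19] S(S(S(mul(add(S(add(Z, mul(Z, SZ))), mul(Z, mul(SSZ, SZ))), add(add(Z, Z), add(SSSZ, Z))))))
  [20] S(S(S(mul(S(add(add(Z, mul(Z, SZ)), mul(Z, mul(SSZ, SZ)))), add(add(Z, Z), add(SSSZ, Z))))))
  [21] S(S(S(add(add(add(Z, Z), add(SSSZ, Z)), mul(add(add(Z, mul(Z, SZ)), mul(Z, mul(SSZ, SZ))), add(add(Z, Z), add(SSSZ, Z)))))))
  [22] S(S(S(add(add(Z, add(SSSZ, Z)), mul(add(add(Z, mul(Z, SZ)), mul(Z, mul(SSZ, SZ))), add(add(Z, Z), add(SSSZ, Z)))))))
  [23] S(S(S(add(add(SSSZ, Z), mul(add(add(Z, mul(Z, SZ)), mul(Z, mul(SSZ, SZ))), add(add(Z, Z), add(SSSZ, Z)))))))
  [24] S(S(S(add(S(add(SSZ, Z)), mul(add(add(Z, mul(Z, SZ)), mul(Z, mul(SSZ, SZ))), add(add(Z, Z), add(SSSZ, Z)))))))
  [25] S(S(S(S(add(add(SSZ, Z), mul(add(add(Z, mul(Z, SZ)), mul(Z, mul(SSZ, SZ))), add(add(Z, Z), add(SSSZ, Z))))))))
  [26] S(S(S(S(add(S(add(SZ, Z)), mul(add(add(Z, mul(Z, SZ)), mul(Z, mul(SSZ, SZ))), add(add(Z, Z), add(SSSZ, Z))))))))
  [27] S(S(S(S(S(add(add(SZ, Z), mul(add(add(Z, mul(Z, SZ)), mul(Z, mul(SSZ, SZ))), add(add(Z, Z), add(SSSZ, Z)))))))))
  [28] S(S(S(S(S(add(S(add(Z, Z)), mul(add(add(Z, mul(Z, SZ)), mul(Z, mul(SSZ, SZ))), add(add(Z, Z), add(SSSZ, Z)))))))))
  [29] S(S(S(S(S(S(add(add(Z, Z), mul(add(add(Z, mul(Z, SZ)), mul(Z, mul(SSZ, SZ))), add(add(Z, Z), add(SSSZ, Z))))))))))
  [30] S(S(S(S(S(S(add(Z, mul(add(add(Z, mul(Z, SZ)), mul(Z, mul(SSZ, SZ))), add(add(Z, Z), add(SSSZ, Z))))))))))
  [31] S(S(S(S(S(S(mul(add(add(Z, mul(Z, SZ)), mul(Z, mul(SSZ, SZ))), add(add(Z, Z), add(SSSZ, Z)))))))))
  [32] S(S(S(S(S(S(mul(add(mul(Z, SZ), mul(Z, mul(SSZ, SZ))), add(add(Z, Z), add(SSSZ, Z)))))))))
  [33] S(S(S(S(S(S(mul(add(Z, mul(Z, mul(SSZ, SZ))), add(add(Z, Z), add(SSSZ, Z)))))))))
  [34] S(S(S(S(S(S(mul(mul(Z, mul(SSZ, SZ)), add(add(Z, Z), add(SSSZ, Z)))))))))
  [35] S(S(S(S(S(S(mul(Z, add(add(Z, Z), add(SSSZ, Z)))))))))
  [36] S^6(Z)

Answer: DIFFERENT — A ⇓ S^5(Z), B ⇓ S^6(Z)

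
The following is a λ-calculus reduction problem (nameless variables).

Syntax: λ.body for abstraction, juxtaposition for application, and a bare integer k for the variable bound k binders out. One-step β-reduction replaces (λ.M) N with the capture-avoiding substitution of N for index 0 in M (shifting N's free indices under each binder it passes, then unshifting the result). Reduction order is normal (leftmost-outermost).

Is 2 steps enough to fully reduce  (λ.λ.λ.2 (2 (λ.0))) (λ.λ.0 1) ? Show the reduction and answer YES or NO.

  start: (λ.λ.λ.2 (2 (λ.0))) (λ.λ.0 1)
  →1  λ.λ.(λ.λ.0 1) ((λ.λ.0 1) (λ.0))
  →2  λ.λ.λ.0 ((λ.λ.0 1) (λ.0))

Answer: NO — after 2 steps the term is λ.λ.λ.0 ((λ.λ.0 1) (λ.0)), not yet normal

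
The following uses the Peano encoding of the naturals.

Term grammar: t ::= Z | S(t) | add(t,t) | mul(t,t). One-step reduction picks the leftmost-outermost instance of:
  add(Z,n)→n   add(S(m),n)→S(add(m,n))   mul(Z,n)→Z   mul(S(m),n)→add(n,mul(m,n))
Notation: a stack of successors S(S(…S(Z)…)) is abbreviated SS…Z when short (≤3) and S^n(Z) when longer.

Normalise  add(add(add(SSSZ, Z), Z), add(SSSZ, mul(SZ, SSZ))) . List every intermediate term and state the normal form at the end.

Answer: normal form = S^8(Z)  (in 21 steps)

Reduction:
  start: add(add(add(SSSZ, Z), Z), add(SSSZ, mul(SZ, SSZ)))
  step 1: add(add(S(add(SSZ, Z)), Z), add(SSSZ, mul(SZ, SSZ)))
  step 2: add(S(add(add(SSZ, Z), Z)), add(SSSZ, mul(SZ, SSZ)))
  step 3: S(add(add(add(SSZ, Z), Z), add(SSSZ, mul(SZ, SSZ))))
  step 4: S(add(add(S(add(SZ, Z)), Z), add(SSSZ, mul(SZ, SSZ))))
  step 5: S(add(S(add(add(SZ, Z), Z)), add(SSSZ, mul(SZ, SSZ))))
  step 6: S(S(add(add(add(SZ, Z), Z), add(SSSZ, mul(SZ, SSZ)))))
  step 7: S(S(add(add(S(add(Z, Z)), Z), add(SSSZ, mul(SZ, SSZ)))))
  step 8: S(S(add(S(add(add(Z, Z), Z)), add(SSSZ, mul(SZ, SSZ)))))
  step 9: S(S(S(add(add(add(Z, Z), Z), add(SSSZ, mul(SZ, SSZ))))))
  step 10: S(S(S(add(add(Z, Z), add(SSSZ, mul(SZ, SSZ))))))
  step 11: S(S(S(add(Z, add(SSSZ, mul(SZ, SSZ))))))
  step 12: S(S(S(add(SSSZ, mul(SZ, SSZ)))))
  step 13: S(S(S(S(add(SSZ, mul(SZ, SSZ))))))
  step 14: S(S(S(S(S(add(SZ, mul(SZ, SSZ)))))))
  step 15: S(S(S(S(S(S(add(Z, mul(SZ, SSZ))))))))
  step 16: S(S(S(S(S(S(mul(SZ, SSZ)))))))
  step 17: S(S(S(S(S(S(add(SSZ, mul(Z, SSZ))))))))
  step 18: S(S(S(S(S(S(S(add(SZ, mul(Z, SSZ)))))))))
  step 19: S(S(S(S(S(S(S(S(add(Z, mul(Z, SSZ))))))))))
  step 20: S(S(S(S(S(S(S(S(mul(Z, SSZ)))))))))
  step 21: S^8(Z)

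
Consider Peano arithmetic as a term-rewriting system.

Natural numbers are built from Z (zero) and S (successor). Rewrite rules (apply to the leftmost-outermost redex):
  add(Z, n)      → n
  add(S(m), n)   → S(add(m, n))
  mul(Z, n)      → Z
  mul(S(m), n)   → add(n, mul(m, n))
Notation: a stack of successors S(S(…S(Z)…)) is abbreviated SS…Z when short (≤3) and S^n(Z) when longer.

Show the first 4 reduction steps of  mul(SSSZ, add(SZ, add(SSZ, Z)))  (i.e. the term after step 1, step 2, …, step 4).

  start: mul(SSSZ, add(SZ, add(SSZ, Z)))
  step 1: add(add(SZ, add(SSZ, Z)), mul(SSZ, add(SZ, add(SSZ, Z))))
  step 2: add(S(add(Z, add(SSZ, Z))), mul(SSZ, add(SZ, add(SSZ, Z))))
  step 3: S(add(add(Z, add(SSZ, Z)), mul(SSZ, add(SZ, add(SSZ, Z)))))
  step 4: S(add(add(SSZ, Z), mul(SSZ, add(SZ, add(SSZ, Z)))))

Answer: after 4 steps: S(add(add(SSZ, Z), mul(SSZ, add(SZ, add(SSZ, Z)))))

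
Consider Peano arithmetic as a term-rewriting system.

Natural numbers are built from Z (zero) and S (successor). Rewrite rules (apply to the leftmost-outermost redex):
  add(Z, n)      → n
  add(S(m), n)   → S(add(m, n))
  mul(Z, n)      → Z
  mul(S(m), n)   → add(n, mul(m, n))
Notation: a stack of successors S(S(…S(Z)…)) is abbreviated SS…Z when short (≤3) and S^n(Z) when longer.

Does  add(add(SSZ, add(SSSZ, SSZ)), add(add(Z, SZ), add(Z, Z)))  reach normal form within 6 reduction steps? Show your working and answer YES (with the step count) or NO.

  start: add(add(SSZ, add(SSSZ, SSZ)), add(add(Z, SZ), add(Z, Z)))
  [1] add(S(add(SZ, add(SSSZ, SSZ))), add(add(Z, SZ), add(Z, Z)))
  [2] S(add(add(SZ, add(SSSZ, SSZ)), add(add(Z, SZ), add(Z, Z))))
  [3] S(add(S(add(Z, add(SSSZ, SSZ))), add(add(Z, SZ), add(Z, Z))))
  [4] S(S(add(add(Z, add(SSSZ, SSZ)), add(add(Z, SZ), add(Z, Z)))))
  [5] S(S(add(add(SSSZ, SSZ), add(add(Z, SZ), add(Z, Z)))))
  [6] S(S(add(S(add(SSZ, SSZ)), add(add(Z, SZ), add(Z, Z)))))

Answer: NO — after 6 steps the term is S(S(add(S(add(SSZ, SSZ)), add(add(Z, SZ), add(Z, Z))))), not yet normal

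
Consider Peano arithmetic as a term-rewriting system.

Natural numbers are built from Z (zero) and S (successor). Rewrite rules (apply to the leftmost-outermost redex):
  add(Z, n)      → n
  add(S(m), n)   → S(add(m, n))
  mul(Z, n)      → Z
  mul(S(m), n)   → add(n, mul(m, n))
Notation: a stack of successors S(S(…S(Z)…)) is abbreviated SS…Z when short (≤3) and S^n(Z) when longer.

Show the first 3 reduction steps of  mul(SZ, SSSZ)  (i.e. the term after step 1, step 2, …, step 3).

  start: mul(SZ, SSSZ)
  [1] add(SSSZ, mul(Z, SSSZ))
  [2] S(add(SSZ, mul(Z, SSSZ)))
  [3] S(S(add(SZ, mul(Z, SSSZ))))

Answer: after 3 steps: S(S(add(SZ, mul(Z, SSSZ))))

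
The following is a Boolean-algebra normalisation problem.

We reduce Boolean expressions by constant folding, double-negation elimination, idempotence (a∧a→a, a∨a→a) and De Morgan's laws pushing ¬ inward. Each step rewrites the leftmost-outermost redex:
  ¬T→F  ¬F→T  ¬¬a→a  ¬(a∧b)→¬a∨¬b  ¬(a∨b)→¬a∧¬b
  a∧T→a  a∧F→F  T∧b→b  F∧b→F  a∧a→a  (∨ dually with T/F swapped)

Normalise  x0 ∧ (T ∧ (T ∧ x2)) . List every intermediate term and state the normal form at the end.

Answer: normal form = x0 ∧ x2  (in 2 steps)

Working:
  start: x0 ∧ (T ∧ (T ∧ x2))
  step 1: x0 ∧ (T ∧ x2)
  step 2: x0 ∧ x2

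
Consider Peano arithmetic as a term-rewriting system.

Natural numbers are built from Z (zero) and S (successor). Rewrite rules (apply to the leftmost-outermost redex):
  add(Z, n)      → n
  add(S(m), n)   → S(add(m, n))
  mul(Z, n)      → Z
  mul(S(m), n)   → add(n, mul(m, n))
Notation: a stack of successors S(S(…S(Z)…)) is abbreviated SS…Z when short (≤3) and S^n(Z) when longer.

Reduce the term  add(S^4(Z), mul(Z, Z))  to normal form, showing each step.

Answer: normal form = S^4(Z)  (in 6 steps)

Working:
  start: add(S^4(Z), mul(Z, Z))
  step 1: S(add(SSSZ, mul(Z, Z)))
  step 2: S(S(add(SSZ, mul(Z, Z))))
  step 3: S(S(S(add(SZ, mul(Z, Z)))))
  step 4: S(S(S(S(add(Z, mul(Z, Z))))))
  step 5: S(S(S(S(mul(Z, Z)))))
  step 6: S^4(Z)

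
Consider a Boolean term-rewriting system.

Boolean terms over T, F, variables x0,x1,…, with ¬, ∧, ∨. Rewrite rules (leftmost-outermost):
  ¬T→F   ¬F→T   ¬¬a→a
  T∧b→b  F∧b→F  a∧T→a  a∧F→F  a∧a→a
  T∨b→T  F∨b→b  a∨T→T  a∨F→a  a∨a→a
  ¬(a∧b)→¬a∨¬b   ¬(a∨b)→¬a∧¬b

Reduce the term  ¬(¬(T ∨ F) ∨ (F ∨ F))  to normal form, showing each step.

  start: ¬(¬(T ∨ F) ∨ (F ∨ F))
  step 1: ¬¬(T ∨ F) ∧ ¬(F ∨ F)
  step 2: (T ∨ F) ∧ ¬(F ∨ F)
  step 3: T ∧ ¬(F ∨ F)
  step 4: ¬(F ∨ F)
  step 5: ¬F ∧ ¬F
  step 6: ¬F
  step 7: T

Answer: normal form = T  (in 7 steps)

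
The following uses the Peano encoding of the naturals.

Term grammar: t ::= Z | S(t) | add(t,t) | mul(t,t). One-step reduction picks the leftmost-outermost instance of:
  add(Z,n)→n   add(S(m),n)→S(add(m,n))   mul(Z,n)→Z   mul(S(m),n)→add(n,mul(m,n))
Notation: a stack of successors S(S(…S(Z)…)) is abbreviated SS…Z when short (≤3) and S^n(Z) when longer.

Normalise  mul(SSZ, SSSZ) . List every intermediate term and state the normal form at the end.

Answer: normal form = S^6(Z)  (in 11 steps)

Working:
  start: mul(SSZ, SSSZ)
  step 1: add(SSSZ, mul(SZ, SSSZ))
  step 2: S(add(SSZ, mul(SZ, SSSZ)))
  step 3: S(S(add(SZ, mul(SZ, SSSZ))))
  step 4: S(S(S(add(Z, mul(SZ, SSSZ)))))
  step 5: S(S(S(mul(SZ, SSSZ))))
  step 6: S(S(S(add(SSSZ, mul(Z, SSSZ)))))
  step 7: S(S(S(S(add(SSZ, mul(Z, SSSZ))))))
  step 8: S(S(S(S(S(add(SZ, mul(Z, SSSZ)))))))
  step 9: S(S(S(S(S(S(add(Z, mul(Z, SSSZ))))))))
  step 10: S(S(S(S(S(S(mul(Z, SSSZ)))))))
  step 11: S^6(Z)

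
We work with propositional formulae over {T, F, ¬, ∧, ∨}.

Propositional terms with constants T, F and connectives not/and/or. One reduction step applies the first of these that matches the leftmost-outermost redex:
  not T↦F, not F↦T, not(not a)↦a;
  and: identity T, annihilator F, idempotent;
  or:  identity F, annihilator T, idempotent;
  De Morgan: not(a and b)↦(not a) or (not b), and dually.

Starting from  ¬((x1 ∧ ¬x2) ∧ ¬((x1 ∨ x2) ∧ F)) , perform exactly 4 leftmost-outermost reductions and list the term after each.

Answer: after 4 steps: (¬x1 ∨ x2) ∨ ((x1 ∨ x2) ∧ F)

Working:
  start: ¬((x1 ∧ ¬x2) ∧ ¬((x1 ∨ x2) ∧ F))
  step 1: ¬(x1 ∧ ¬x2) ∨ ¬¬((x1 ∨ x2) ∧ F)
  step 2: (¬x1 ∨ ¬¬x2) ∨ ¬¬((x1 ∨ x2) ∧ F)
  step 3: (¬x1 ∨ x2) ∨ ¬¬((x1 ∨ x2) ∧ F)
  step 4: (¬x1 ∨ x2) ∨ ((x1 ∨ x2) ∧ F)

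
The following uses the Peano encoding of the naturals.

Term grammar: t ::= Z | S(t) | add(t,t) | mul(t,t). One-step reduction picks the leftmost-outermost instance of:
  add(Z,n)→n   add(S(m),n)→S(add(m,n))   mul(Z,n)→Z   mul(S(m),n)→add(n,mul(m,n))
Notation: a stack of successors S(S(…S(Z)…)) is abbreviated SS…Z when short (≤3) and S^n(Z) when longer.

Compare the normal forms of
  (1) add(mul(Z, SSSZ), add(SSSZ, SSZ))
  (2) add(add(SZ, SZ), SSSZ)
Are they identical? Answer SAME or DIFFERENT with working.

Term A:
  start: add(mul(Z, SSSZ), add(SSSZ, SSZ))
  step 1: add(Z, add(SSSZ, SSZ))
  step 2: add(SSSZ, SSZ)
  step 3: S(add(SSZ, SSZ))
  step 4: S(S(add(SZ, SSZ)))
  step 5: S(S(S(add(Z, SSZ))))
  step 6: S^5(Z)

Term B:
  start: add(add(SZ, SZ), SSSZ)
  step 1: add(S(add(Z, SZ)), SSSZ)
  step 2: S(add(add(Z, SZ), SSSZ))
  step 3: S(add(SZ, SSSZ))
  step 4: S(S(add(Z, SSSZ)))
  step 5: S^5(Z)

Answer: SAME — A ⇓ S^5(Z), B ⇓ S^5(Z)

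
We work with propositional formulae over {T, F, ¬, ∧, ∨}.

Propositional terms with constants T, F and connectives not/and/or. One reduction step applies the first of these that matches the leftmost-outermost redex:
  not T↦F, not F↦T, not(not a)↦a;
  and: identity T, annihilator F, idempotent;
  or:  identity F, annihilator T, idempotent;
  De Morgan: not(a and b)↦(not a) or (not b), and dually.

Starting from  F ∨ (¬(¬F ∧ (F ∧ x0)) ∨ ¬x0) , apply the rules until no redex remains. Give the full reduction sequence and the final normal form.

  start: F ∨ (¬(¬F ∧ (F ∧ x0)) ∨ ¬x0)
  [1] ¬(¬F ∧ (F ∧ x0)) ∨ ¬x0
  [2] (¬¬F ∨ ¬(F ∧ x0)) ∨ ¬x0
  [3] (F ∨ ¬(F ∧ x0)) ∨ ¬x0
  [4] ¬(F ∧ x0) ∨ ¬x0
  [5] (¬F ∨ ¬x0) ∨ ¬x0
  [6] (T ∨ ¬x0) ∨ ¬x0
  [7] T ∨ ¬x0
  [8] T

Answer: normal form = T  (in 8 steps)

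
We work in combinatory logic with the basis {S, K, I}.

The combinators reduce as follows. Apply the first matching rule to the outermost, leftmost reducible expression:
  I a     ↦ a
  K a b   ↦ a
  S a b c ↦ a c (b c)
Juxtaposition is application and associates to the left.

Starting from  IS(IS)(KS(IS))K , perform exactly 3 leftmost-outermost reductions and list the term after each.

  start: IS(IS)(KS(IS))K
  [1] S(IS)(KS(IS))K
  [2] ISK(KS(IS)K)
  [3] SK(KS(IS)K)

Answer: after 3 steps: SK(KS(IS)K)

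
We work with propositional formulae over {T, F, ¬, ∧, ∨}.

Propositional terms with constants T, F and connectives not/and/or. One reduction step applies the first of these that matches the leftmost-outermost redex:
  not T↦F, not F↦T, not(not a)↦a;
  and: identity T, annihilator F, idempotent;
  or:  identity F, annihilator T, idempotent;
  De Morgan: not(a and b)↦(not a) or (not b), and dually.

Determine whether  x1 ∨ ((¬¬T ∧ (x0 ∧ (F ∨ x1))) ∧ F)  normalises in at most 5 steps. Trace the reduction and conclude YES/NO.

Answer: YES — reaches normal form x1 in 2 ≤ 5 steps

Working:
  start: x1 ∨ ((¬¬T ∧ (x0 ∧ (F ∨ x1))) ∧ F)
  →1  x1 ∨ F
  →2  x1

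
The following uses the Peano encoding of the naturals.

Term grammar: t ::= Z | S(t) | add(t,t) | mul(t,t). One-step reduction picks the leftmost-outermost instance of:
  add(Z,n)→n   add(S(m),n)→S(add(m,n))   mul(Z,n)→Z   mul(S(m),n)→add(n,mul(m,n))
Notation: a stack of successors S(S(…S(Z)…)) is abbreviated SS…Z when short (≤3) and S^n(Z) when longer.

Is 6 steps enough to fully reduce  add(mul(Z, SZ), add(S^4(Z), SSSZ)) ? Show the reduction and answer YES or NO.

  start: add(mul(Z, SZ), add(S^4(Z), SSSZ))
  step 1: add(Z, add(S^4(Z), SSSZ))
  step 2: add(S^4(Z), SSSZ)
  step 3: S(add(SSSZ, SSSZ))
  step 4: S(S(add(SSZ, SSSZ)))
  step 5: S(S(S(add(SZ, SSSZ))))
  step 6: S(S(S(S(add(Z, SSSZ)))))

Answer: NO — after 6 steps the term is S(S(S(S(add(Z, SSSZ))))), not yet normal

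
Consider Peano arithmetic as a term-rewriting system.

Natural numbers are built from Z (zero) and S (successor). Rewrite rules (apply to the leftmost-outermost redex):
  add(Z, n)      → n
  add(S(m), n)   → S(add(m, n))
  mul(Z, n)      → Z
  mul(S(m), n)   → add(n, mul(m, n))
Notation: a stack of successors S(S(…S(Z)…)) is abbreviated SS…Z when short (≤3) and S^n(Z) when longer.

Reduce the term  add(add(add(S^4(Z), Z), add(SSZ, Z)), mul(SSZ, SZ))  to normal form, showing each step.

Answer: normal form = S^8(Z)  (in 27 steps)

Derivation:
  start: add(add(add(S^4(Z), Z), add(SSZ, Z)), mul(SSZ, SZ))
  step 1: add(add(S(add(SSSZ, Z)), add(SSZ, Z)), mul(SSZ, SZ))
  step 2: add(S(add(add(SSSZ, Z), add(SSZ, Z))), mul(SSZ, SZ))
  step 3: S(add(add(add(SSSZ, Z), add(SSZ, Z)), mul(SSZ, SZ)))
  step 4: S(add(add(S(add(SSZ, Z)), add(SSZ, Z)), mul(SSZ, SZ)))
  step 5: S(add(S(add(add(SSZ, Z), add(SSZ, Z))), mul(SSZ, SZ)))
  step 6: S(S(add(add(add(SSZ, Z), add(SSZ, Z)), mul(SSZ, SZ))))
  step 7: S(S(add(add(S(add(SZ, Z)), add(SSZ, Z)), mul(SSZ, SZ))))
  step 8: S(S(add(S(add(add(SZ, Z), add(SSZ, Z))), mul(SSZ, SZ))))
  step 9: S(S(S(add(add(add(SZ, Z), add(SSZ, Z)), mul(SSZ, SZ)))))
  step 10: S(S(S(add(add(S(add(Z, Z)), add(SSZ, Z)), mul(SSZ, SZ)))))
  step 11: S(S(S(add(S(add(add(Z, Z), add(SSZ, Z))), mul(SSZ, SZ)))))
  step 12: S(S(S(S(add(add(add(Z, Z), add(SSZ, Z)), mul(SSZ, SZ))))))
  step 13: S(S(S(S(add(add(Z, add(SSZ, Z)), mul(SSZ, SZ))))))
  step 14: S(S(S(S(add(add(SSZ, Z), mul(SSZ, SZ))))))
  step 15: S(S(S(S(add(S(add(SZ, Z)), mul(SSZ, SZ))))))
  step 16: S(S(S(S(S(add(add(SZ, Z), mul(SSZ, SZ)))))))
  step 17: S(S(S(S(S(add(S(add(Z, Z)), mul(SSZ, SZ)))))))
  step 18: S(S(S(S(S(S(add(add(Z, Z), mul(SSZ, SZ))))))))
  step 19: S(S(S(S(S(S(add(Z, mul(SSZ, SZ))))))))
  step 20: S(S(S(S(S(S(mul(SSZ, SZ)))))))
  step 21: S(S(S(S(S(S(add(SZ, mul(SZ, SZ))))))))
  step 22: S(S(S(S(S(S(S(add(Z, mul(SZ, SZ)))))))))
  step 23: S(S(S(S(S(S(S(mul(SZ, SZ))))))))
  step 24: S(S(S(S(S(S(S(add(SZ, mul(Z, SZ)))))))))
  step 25: S(S(S(S(S(S(S(S(add(Z, mul(Z, SZ))))))))))
  step 26: S(S(S(S(S(S(S(S(mul(Z, SZ)))))))))
  step 27: S^8(Z)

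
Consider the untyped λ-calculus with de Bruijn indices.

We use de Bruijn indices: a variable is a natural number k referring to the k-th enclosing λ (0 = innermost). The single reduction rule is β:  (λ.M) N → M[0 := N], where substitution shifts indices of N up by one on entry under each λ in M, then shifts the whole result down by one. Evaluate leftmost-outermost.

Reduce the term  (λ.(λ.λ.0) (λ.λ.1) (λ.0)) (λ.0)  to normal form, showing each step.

  start: (λ.(λ.λ.0) (λ.λ.1) (λ.0)) (λ.0)
  [1] (λ.λ.0) (λ.λ.1) (λ.0)
  [2] (λ.0) (λ.0)
  [3] λ.0

Answer: normal form = λ.0  (in 3 steps)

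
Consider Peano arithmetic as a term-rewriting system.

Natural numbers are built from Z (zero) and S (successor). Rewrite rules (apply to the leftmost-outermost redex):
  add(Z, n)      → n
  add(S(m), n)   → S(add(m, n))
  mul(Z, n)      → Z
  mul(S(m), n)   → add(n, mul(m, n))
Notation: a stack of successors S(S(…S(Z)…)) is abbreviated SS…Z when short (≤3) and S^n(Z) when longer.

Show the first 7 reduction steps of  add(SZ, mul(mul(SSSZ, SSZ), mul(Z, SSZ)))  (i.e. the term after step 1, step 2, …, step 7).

  start: add(SZ, mul(mul(SSSZ, SSZ), mul(Z, SSZ)))
  [1] S(add(Z, mul(mul(SSSZ, SSZ), mul(Z, SSZ))))
  [2] S(mul(mul(SSSZ, SSZ), mul(Z, SSZ)))
  [3] S(mul(add(SSZ, mul(SSZ, SSZ)), mul(Z, SSZ)))
  [4] S(mul(S(add(SZ, mul(SSZ, SSZ))), mul(Z, SSZ)))
  [5] S(add(mul(Z, SSZ), mul(add(SZ, mul(SSZ, SSZ)), mul(Z, SSZ))))
  [6] S(add(Z, mul(add(SZ, mul(SSZ, SSZ)), mul(Z, SSZ))))
  [7] S(mul(add(SZ, mul(SSZ, SSZ)), mul(Z, SSZ)))

Answer: after 7 steps: S(mul(add(SZ, mul(SSZ, SSZ)), mul(Z, SSZ)))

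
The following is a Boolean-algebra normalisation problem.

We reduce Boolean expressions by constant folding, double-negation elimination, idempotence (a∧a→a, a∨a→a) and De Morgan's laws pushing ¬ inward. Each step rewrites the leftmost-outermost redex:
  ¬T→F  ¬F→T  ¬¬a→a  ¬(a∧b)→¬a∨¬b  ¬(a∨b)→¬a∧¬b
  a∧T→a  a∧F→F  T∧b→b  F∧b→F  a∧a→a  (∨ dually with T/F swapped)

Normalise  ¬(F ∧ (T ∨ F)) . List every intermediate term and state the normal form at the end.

Answer: normal form = T  (in 3 steps)

Derivation:
  start: ¬(F ∧ (T ∨ F))
  step 1: ¬F ∨ ¬(T ∨ F)
  step 2: T ∨ ¬(T ∨ F)
  step 3: T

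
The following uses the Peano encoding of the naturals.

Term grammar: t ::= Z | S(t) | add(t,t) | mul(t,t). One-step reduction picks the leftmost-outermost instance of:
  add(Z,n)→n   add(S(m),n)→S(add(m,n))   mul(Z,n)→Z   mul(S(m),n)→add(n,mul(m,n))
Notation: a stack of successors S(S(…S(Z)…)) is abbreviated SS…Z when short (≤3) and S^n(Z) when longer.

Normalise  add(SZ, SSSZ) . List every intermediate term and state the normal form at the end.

Answer: normal form = S^4(Z)  (in 2 steps)

Derivation:
  start: add(SZ, SSSZ)
  step 1: S(add(Z, SSSZ))
  step 2: S^4(Z)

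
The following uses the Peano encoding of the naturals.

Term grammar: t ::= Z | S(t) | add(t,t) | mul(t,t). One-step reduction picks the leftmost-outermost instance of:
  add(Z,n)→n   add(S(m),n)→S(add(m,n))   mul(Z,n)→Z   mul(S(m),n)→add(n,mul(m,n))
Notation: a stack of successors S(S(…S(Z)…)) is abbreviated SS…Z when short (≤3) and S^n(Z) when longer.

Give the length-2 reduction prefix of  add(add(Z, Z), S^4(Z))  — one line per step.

  start: add(add(Z, Z), S^4(Z))
  step 1: add(Z, S^4(Z))
  step 2: S^4(Z)

Answer: after 2 steps: S^4(Z)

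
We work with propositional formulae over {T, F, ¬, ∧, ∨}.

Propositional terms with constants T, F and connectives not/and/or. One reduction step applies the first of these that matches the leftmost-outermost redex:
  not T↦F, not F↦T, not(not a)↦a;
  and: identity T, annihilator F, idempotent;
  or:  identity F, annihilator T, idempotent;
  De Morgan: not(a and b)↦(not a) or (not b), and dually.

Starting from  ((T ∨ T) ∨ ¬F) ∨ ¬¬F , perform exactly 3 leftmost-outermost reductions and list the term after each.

  start: ((T ∨ T) ∨ ¬F) ∨ ¬¬F
  step 1: (T ∨ ¬F) ∨ ¬¬F
  step 2: T ∨ ¬¬F
  step 3: T

Answer: after 3 steps: T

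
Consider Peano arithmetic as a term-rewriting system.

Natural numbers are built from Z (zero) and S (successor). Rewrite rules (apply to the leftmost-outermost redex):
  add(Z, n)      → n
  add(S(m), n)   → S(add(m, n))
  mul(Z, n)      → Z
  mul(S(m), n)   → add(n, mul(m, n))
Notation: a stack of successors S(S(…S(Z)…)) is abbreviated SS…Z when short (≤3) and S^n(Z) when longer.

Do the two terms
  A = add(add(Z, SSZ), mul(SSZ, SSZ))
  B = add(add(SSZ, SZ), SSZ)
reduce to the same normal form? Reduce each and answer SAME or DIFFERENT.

Answer: DIFFERENT — A ⇓ S^6(Z), B ⇓ S^5(Z)

Working:
Term A:
  start: add(add(Z, SSZ), mul(SSZ, SSZ))
  →1  add(SSZ, mul(SSZ, SSZ))
  →2  S(add(SZ, mul(SSZ, SSZ)))
  →3  S(S(add(Z, mul(SSZ, SSZ))))
  →4  S(S(mul(SSZ, SSZ)))
  →5  S(S(add(SSZ, mul(SZ, SSZ))))
  →6  S(S(S(add(SZ, mul(SZ, SSZ)))))
  →7  S(S(S(S(add(Z, mul(SZ, SSZ))))))
  →8  S(S(S(S(mul(SZ, SSZ)))))
  →9  S(S(S(S(add(SSZ, mul(Z, SSZ))))))
  →10  S(S(S(S(S(add(SZ, mul(Z, SSZ)))))))
  →11  S(S(S(S(S(S(add(Z, mul(Z, SSZ))))))))
  →12  S(S(S(S(S(S(mul(Z, SSZ)))))))
  →13  S^6(Z)

Term B:
  start: add(add(SSZ, SZ), SSZ)
  →1  add(S(add(SZ, SZ)), SSZ)
  →2  S(add(add(SZ, SZ), SSZ))
  →3  S(add(S(add(Z, SZ)), SSZ))
  →4  S(S(add(add(Z, SZ), SSZ)))
  →5  S(S(add(SZ, SSZ)))
  →6  S(S(S(add(Z, SSZ))))
  →7  S^5(Z)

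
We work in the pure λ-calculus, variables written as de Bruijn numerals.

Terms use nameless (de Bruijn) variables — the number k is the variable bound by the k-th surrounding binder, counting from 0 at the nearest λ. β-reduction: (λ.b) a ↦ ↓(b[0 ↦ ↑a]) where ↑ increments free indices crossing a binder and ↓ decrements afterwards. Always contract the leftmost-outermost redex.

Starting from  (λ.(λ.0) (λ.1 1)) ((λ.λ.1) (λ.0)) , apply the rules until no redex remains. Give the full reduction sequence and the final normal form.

  start: (λ.(λ.0) (λ.1 1)) ((λ.λ.1) (λ.0))
  →1  (λ.0) (λ.(λ.λ.1) (λ.0) ((λ.λ.1) (λ.0)))
  →2  λ.(λ.λ.1) (λ.0) ((λ.λ.1) (λ.0))
  →3  λ.(λ.λ.0) ((λ.λ.1) (λ.0))
  →4  λ.λ.0

Answer: normal form = λ.λ.0  (in 4 steps)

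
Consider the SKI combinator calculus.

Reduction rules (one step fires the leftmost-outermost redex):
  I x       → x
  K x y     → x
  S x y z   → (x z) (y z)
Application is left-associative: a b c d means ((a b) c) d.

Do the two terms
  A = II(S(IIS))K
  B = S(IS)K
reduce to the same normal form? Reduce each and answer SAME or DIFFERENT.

Answer: SAME — A ⇓ SSK, B ⇓ SSK

Working:
Term A:
  start: II(S(IIS))K
  [1] I(S(IIS))K
  [2] S(IIS)K
  [3] S(IS)K
  [4] SSK

Term B:
  start: S(IS)K
  [1] SSK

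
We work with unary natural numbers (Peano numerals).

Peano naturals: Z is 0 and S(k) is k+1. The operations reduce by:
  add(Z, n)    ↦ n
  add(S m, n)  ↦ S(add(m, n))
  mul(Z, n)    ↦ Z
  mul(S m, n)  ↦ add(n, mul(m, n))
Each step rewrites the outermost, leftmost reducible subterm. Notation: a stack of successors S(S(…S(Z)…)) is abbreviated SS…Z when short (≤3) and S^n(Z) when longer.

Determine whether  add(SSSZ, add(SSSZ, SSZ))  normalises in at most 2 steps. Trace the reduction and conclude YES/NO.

  start: add(SSSZ, add(SSSZ, SSZ))
  [1] S(add(SSZ, add(SSSZ, SSZ)))
  [2] S(S(add(SZ, add(SSSZ, SSZ))))

Answer: NO — after 2 steps the term is S(S(add(SZ, add(SSSZ, SSZ)))), not yet normal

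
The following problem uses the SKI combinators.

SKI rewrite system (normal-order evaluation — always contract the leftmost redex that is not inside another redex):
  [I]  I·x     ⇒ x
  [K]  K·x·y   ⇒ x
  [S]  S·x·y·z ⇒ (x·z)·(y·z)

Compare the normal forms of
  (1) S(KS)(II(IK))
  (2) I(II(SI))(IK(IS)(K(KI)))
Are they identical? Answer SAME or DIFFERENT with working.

Term A:
  start: S(KS)(II(IK))
  step 1: S(KS)(I(IK))
  step 2: S(KS)(IK)
  step 3: S(KS)K

Term B:
  start: I(II(SI))(IK(IS)(K(KI)))
  step 1: II(SI)(IK(IS)(K(KI)))
  step 2: I(SI)(IK(IS)(K(KI)))
  step 3: SI(IK(IS)(K(KI)))
  step 4: SI(K(IS)(K(KI)))
  step 5: SI(IS)
  step 6: SIS

Answer: DIFFERENT — A ⇓ S(KS)K, B ⇓ SIS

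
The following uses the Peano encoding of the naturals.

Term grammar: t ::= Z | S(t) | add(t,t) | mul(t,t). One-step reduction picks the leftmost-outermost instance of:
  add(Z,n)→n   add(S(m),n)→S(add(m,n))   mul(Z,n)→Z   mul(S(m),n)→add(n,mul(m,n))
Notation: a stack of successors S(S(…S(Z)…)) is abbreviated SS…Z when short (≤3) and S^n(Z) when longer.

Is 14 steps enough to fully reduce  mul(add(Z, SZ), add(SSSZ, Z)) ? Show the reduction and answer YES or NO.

Answer: YES — reaches normal form SSSZ in 11 ≤ 14 steps

Working:
  start: mul(add(Z, SZ), add(SSSZ, Z))
  [1] mul(SZ, add(SSSZ, Z))
  [2] add(add(SSSZ, Z), mul(Z, add(SSSZ, Z)))
  [3] add(S(add(SSZ, Z)), mul(Z, add(SSSZ, Z)))
  [4] S(add(add(SSZ, Z), mul(Z, add(SSSZ, Z))))
  [5] S(add(S(add(SZ, Z)), mul(Z, add(SSSZ, Z))))
  [6] S(S(add(add(SZ, Z), mul(Z, add(SSSZ, Z)))))
  [7] S(S(add(S(add(Z, Z)), mul(Z, add(SSSZ, Z)))))
  [8] S(S(S(add(add(Z, Z), mul(Z, add(SSSZ, Z))))))
  [9] S(S(S(add(Z, mul(Z, add(SSSZ, Z))))))
  [10] S(S(S(mul(Z, add(SSSZ, Z)))))
  [11] SSSZ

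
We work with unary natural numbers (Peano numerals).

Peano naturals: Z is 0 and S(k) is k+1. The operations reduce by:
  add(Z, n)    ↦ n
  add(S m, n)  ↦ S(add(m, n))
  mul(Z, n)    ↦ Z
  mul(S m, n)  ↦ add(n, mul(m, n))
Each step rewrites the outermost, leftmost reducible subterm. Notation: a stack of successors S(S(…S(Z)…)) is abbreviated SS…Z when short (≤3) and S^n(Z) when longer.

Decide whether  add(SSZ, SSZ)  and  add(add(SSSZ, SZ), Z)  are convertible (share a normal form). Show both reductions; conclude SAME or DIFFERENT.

Term A:
  start: add(SSZ, SSZ)
  [1] S(add(SZ, SSZ))
  [2] S(S(add(Z, SSZ)))
  [3] S^4(Z)

Term B:
  start: add(add(SSSZ, SZ), Z)
  [1] add(S(add(SSZ, SZ)), Z)
  [2] S(add(add(SSZ, SZ), Z))
  [3] S(add(S(add(SZ, SZ)), Z))
  [4] S(S(add(add(SZ, SZ), Z)))
  [5] S(S(add(S(add(Z, SZ)), Z)))
  [6] S(S(S(add(add(Z, SZ), Z))))
  [7] S(S(S(add(SZ, Z))))
  [8] S(S(S(S(add(Z, Z)))))
  [9] S^4(Z)

Answer: SAME — A ⇓ S^4(Z), B ⇓ S^4(Z)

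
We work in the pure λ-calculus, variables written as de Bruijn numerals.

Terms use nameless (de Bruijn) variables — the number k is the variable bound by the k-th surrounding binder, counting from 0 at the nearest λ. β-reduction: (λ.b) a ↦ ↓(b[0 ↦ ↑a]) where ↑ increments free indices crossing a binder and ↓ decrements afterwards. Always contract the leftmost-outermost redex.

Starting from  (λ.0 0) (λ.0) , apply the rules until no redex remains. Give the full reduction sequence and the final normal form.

Answer: normal form = λ.0  (in 2 steps)

Reduction:
  start: (λ.0 0) (λ.0)
  →1  (λ.0) (λ.0)
  →2  λ.0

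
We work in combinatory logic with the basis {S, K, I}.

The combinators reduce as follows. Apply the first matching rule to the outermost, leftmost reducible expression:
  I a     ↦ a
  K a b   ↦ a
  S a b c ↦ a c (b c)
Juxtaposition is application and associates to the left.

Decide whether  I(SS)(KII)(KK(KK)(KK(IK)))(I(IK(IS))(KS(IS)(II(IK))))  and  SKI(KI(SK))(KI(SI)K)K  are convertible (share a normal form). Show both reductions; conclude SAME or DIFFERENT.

Answer: SAME — A ⇓ KK, B ⇓ KK

Derivation:
Term A:
  start: I(SS)(KII)(KK(KK)(KK(IK)))(I(IK(IS))(KS(IS)(II(IK))))
  step 1: SS(KII)(KK(KK)(KK(IK)))(I(IK(IS))(KS(IS)(II(IK))))
  step 2: S(KK(KK)(KK(IK)))(KII(KK(KK)(KK(IK))))(I(IK(IS))(KS(IS)(II(IK))))
  step 3: KK(KK)(KK(IK))(I(IK(IS))(KS(IS)(II(IK))))(KII(KK(KK)(KK(IK)))(I(IK(IS))(KS(IS)(II(IK)))))
  step 4: K(KK(IK))(I(IK(IS))(KS(IS)(II(IK))))(KII(KK(KK)(KK(IK)))(I(IK(IS))(KS(IS)(II(IK)))))
  step 5: KK(IK)(KII(KK(KK)(KK(IK)))(I(IK(IS))(KS(IS)(II(IK)))))
  step 6: K(KII(KK(KK)(KK(IK)))(I(IK(IS))(KS(IS)(II(IK)))))
  step 7: K(I(KK(KK)(KK(IK)))(I(IK(IS))(KS(IS)(II(IK)))))
  step 8: K(KK(KK)(KK(IK))(I(IK(IS))(KS(IS)(II(IK)))))
  step 9: K(K(KK(IK))(I(IK(IS))(KS(IS)(II(IK)))))
  step 10: K(KK(IK))
  step 11: KK

Term B:
  start: SKI(KI(SK))(KI(SI)K)K
  step 1: K(KI(SK))(I(KI(SK)))(KI(SI)K)K
  step 2: KI(SK)(KI(SI)K)K
  step 3: I(KI(SI)K)K
  step 4: KI(SI)KK
  step 5: IKK
  step 6: KK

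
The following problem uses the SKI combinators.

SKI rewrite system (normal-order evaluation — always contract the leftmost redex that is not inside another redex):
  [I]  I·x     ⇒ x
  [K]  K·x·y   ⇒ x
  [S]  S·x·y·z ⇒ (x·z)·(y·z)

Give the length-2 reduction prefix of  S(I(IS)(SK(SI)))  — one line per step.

  start: S(I(IS)(SK(SI)))
  [1] S(IS(SK(SI)))
  [2] S(S(SK(SI)))

Answer: after 2 steps: S(S(SK(SI)))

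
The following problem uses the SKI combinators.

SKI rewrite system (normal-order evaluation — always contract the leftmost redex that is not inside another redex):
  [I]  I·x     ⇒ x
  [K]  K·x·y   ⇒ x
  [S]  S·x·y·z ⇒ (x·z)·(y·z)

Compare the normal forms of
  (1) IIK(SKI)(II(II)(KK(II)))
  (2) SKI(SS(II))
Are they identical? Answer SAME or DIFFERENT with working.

Answer: DIFFERENT — A ⇓ SKI, B ⇓ SSI

Working:
Term A:
  start: IIK(SKI)(II(II)(KK(II)))
  step 1: IK(SKI)(II(II)(KK(II)))
  step 2: K(SKI)(II(II)(KK(II)))
  step 3: SKI

Term B:
  start: SKI(SS(II))
  step 1: K(SS(II))(I(SS(II)))
  step 2: SS(II)
  step 3: SSI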